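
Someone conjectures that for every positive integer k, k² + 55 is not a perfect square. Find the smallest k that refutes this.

k = 3

We need the least positive integer k for which k² + 55 is a perfect square.
k = 1: 1² + 55 = 56, not a perfect square.
k = 2: 2² + 55 = 59, not a perfect square.
k = 3: 3² + 55 = 64 = 8², a perfect square.
Thus k = 3 disproves the claim, and no smaller k works.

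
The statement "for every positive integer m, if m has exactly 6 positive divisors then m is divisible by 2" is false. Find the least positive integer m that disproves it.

We need the least positive integer m for which m has exactly 6 positive divisors but m is not divisible by 2.
m = 12: τ(12) = 6; 12 mod 2 = 0.
m = 18: τ(18) = 6; 18 mod 2 = 0.
m = 20: τ(20) = 6; 20 mod 2 = 0.
m = 28: τ(28) = 6; 28 mod 2 = 0.
m = 32: τ(32) = 6; 32 mod 2 = 0.
m = 44: τ(44) = 6; 44 mod 2 = 0.
m = 45: τ(45) = 6; 45 mod 2 = 1.
So m = 45 is the smallest counterexample.

m = 45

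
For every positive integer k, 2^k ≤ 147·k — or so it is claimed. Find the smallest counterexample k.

k = 11

We need the least positive integer k for which 2^k > 147·k.
For k = 1, 2, 3, 4, 5, 6, 7, 8, 9, 10 the conclusion holds.
k = 11: 2^k = 2048 and 147·k = 1617, so 2048 > 1617.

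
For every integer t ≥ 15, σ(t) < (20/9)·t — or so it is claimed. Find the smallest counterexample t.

Check each integer t ≥ 15 in order until the claim fails.
For t = 15, 16, 17, 18, 19, 20, 21, 22, 23 the conclusion holds.
t = 24: σ(24) = 60; 60 ≥ 160/3.
So t = 24 is the smallest counterexample.

t = 24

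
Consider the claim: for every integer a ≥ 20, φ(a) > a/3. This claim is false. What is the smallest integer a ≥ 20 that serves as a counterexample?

a = 24

a = 20: φ(20) = 8 and 20/3 = 20/3, so φ(20) > 20/3.
a = 21: φ(21) = 12 and 21/3 = 7, so φ(21) > 21/3.
a = 22: φ(22) = 10 and 22/3 = 22/3, so φ(22) > 22/3.
a = 23: φ(23) = 22 and 23/3 = 23/3, so φ(23) > 23/3.
a = 24: φ(24) = 8 and 24/3 = 8, so φ(24) ≤ 24/3.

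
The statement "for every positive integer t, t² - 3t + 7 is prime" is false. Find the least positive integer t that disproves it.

Check each positive integer t in order until t² - 3t + 7 is not prime.
For t = 1, 2, 3, 4, 5 the conclusion holds.
t = 6: t² - 3t + 7 = 25 = 5 × 5, composite.

t = 6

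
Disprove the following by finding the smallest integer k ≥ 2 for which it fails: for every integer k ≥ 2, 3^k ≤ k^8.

For k = 2, 3, 4, 5, …, 20, 21, 22 the conclusion holds.
k = 23: 3^k = 94143178827 and k^8 = 78310985281, so 94143178827 > 78310985281.
Hence k = 23 is a counterexample.

k = 23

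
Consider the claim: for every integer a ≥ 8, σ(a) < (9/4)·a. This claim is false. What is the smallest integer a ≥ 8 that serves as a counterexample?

We need the least integer a ≥ 8 for which the claim fails.
The first 4 eligible values, up to a = 11, all satisfy the conclusion.
a = 12: σ(12) = 28; 28 ≥ 27.
Hence a = 12 is a counterexample.

a = 12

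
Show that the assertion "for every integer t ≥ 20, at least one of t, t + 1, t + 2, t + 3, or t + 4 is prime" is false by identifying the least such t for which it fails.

t = 24

A counterexample is any integer t ≥ 20 such that t, t + 1, t + 2, t + 3, t + 4 are all composite; we check each in order.
For t = 20, 21, 22, 23 the conclusion holds.
t = 24: 24 = 2 × 12; 25 = 5 × 5; 26 = 2 × 13; 27 = 3 × 9; 28 = 2 × 14 — all composite.
Thus t = 24 disproves the claim, and no smaller t works.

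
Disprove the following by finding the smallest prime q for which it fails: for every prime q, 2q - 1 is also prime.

q = 5

q = 2: 2q - 1 = 3, prime.
q = 3: 2q - 1 = 5, prime.
q = 5: 2q - 1 = 9 = 3 × 3, not prime.
So q = 5 is the smallest counterexample.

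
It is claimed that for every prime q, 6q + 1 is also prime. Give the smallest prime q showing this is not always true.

We need the least prime q for which 6q + 1 is not prime.
q = 2: 6q + 1 = 13, prime.
q = 3: 6q + 1 = 19, prime.
q = 5: 6q + 1 = 31, prime.
q = 7: 6q + 1 = 43, prime.
q = 11: 6q + 1 = 67, prime.
q = 13: 6q + 1 = 79, prime.
q = 17: 6q + 1 = 103, prime.
q = 19: 6q + 1 = 115 = 5 × 23, not prime.
Hence q = 19 is a counterexample.

q = 19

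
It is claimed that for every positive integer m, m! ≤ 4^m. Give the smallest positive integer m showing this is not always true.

m = 9

A counterexample is any positive integer m such that m! > 4^m; we check each in order.
The first 8 eligible values, up to m = 8, all satisfy the conclusion.
m = 9: m! = 362880 and 4^m = 262144, so 362880 > 262144.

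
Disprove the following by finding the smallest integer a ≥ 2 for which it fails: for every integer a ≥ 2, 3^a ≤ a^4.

a = 8

A counterexample is any integer a ≥ 2 such that 3^a > a^4; we check each in order.
The first 6 eligible values, up to a = 7, all satisfy the conclusion.
a = 8: 3^a = 6561 and a^4 = 4096, so 6561 > 4096.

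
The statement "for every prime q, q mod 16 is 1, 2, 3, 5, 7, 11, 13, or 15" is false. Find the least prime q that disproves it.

Check each prime q in order until the claim fails.
For q = 2, 3, 5, 7, …, 29, 31, 37 the conclusion holds.
q = 41: 41 mod 16 = 9 — not in {1, 2, 3, 5, 7, 11, 13, 15}.
So q = 41 is the smallest counterexample.

q = 41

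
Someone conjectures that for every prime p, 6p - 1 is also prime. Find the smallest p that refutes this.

We need the least prime p for which 6p - 1 is not prime.
The first 4 eligible values, up to p = 7, all satisfy the conclusion.
p = 11: 6p - 1 = 65 = 5 × 13, not prime.
So p = 11 is the smallest counterexample.

p = 11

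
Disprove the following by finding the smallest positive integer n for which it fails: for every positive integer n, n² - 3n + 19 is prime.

A counterexample is any positive integer n such that n² - 3n + 19 is not prime; we check each in order.
The first 17 eligible values, up to n = 17, all satisfy the conclusion.
n = 18: n² - 3n + 19 = 289 = 17 × 17, composite.
Thus n = 18 disproves the claim, and no smaller n works.

n = 18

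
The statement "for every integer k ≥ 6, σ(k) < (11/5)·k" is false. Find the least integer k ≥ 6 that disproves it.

For k = 6, 7, 8, 9, 10, 11 the conclusion holds.
k = 12: σ(12) = 28; 28 ≥ 132/5.
Hence k = 12 is a counterexample.

k = 12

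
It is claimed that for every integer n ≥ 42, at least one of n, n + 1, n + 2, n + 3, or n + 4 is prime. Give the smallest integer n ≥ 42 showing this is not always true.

We need the least integer n ≥ 42 for which n, n + 1, n + 2, n + 3, n + 4 are all composite.
n = 42: 43 is prime.
n = 43: 43 is prime.
n = 44: 47 is prime.
n = 45: 47 is prime.
n = 46: 47 is prime.
n = 47: 47 is prime.
n = 48: 48 = 2 × 24; 49 = 7 × 7; 50 = 2 × 25; 51 = 3 × 17; 52 = 2 × 26 — all composite.
Thus n = 48 disproves the claim, and no smaller n works.

n = 48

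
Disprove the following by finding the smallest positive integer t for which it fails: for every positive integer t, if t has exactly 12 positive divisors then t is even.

t = 315

We need the least positive integer t for which t has exactly 12 positive divisors but t is odd.
For t = 60, 72, 84, 90, …, 294, 306, 308 the conclusion holds.
t = 315: divisors of 315: 12 divisors; 315 is odd.
So t = 315 is the smallest counterexample.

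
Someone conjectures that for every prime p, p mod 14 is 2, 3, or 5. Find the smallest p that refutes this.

Check each prime p in order until the claim fails.
p = 2: 2 mod 14 = 2.
p = 3: 3 mod 14 = 3.
p = 5: 5 mod 14 = 5.
p = 7: 7 mod 14 = 7 — not in {2, 3, 5}.
So p = 7 is the smallest counterexample.

p = 7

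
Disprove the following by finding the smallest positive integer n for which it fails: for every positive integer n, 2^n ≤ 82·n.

For n = 1, 2, 3, 4, 5, 6, 7, 8, 9 the conclusion holds.
n = 10: 2^n = 1024 and 82·n = 820, so 1024 > 820.
Thus n = 10 disproves the claim, and no smaller n works.

n = 10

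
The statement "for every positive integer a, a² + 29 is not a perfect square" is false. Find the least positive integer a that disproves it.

a = 14

Check each positive integer a in order until a² + 29 is a perfect square.
For a = 1, 2, 3, 4, …, 11, 12, 13 the conclusion holds.
a = 14: 14² + 29 = 225 = 15², a perfect square.
So a = 14 is the smallest counterexample.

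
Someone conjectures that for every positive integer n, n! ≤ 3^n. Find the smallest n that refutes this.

The first 6 eligible values, up to n = 6, all satisfy the conclusion.
n = 7: n! = 5040 and 3^n = 2187, so 5040 > 2187.
Hence n = 7 is a counterexample.

n = 7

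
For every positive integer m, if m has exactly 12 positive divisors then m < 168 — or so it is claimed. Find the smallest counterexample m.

m = 198

The first 12 eligible values, up to m = 160, all satisfy the conclusion.
m = 198: τ(198) = 12; 198 ≥ 168.
So m = 198 is the smallest counterexample.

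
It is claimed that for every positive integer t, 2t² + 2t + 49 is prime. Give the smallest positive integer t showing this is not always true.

t = 6

A counterexample is any positive integer t such that 2t² + 2t + 49 is not prime; we check each in order.
The first 5 eligible values, up to t = 5, all satisfy the conclusion.
t = 6: 2t² + 2t + 49 = 133 = 7 × 19, composite.
Hence t = 6 is a counterexample.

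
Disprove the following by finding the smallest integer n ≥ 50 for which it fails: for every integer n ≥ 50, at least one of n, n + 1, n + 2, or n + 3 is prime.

The first 4 eligible values, up to n = 53, all satisfy the conclusion.
n = 54: 54 = 2 × 27; 55 = 5 × 11; 56 = 2 × 28; 57 = 3 × 19 — all composite.

n = 54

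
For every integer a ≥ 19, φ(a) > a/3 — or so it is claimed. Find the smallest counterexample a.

a = 24

A counterexample is any integer a ≥ 19 such that the claim fails; we check each in order.
a = 19: φ(19) = 18 and 19/3 = 19/3, so φ(19) > 19/3.
a = 20: φ(20) = 8 and 20/3 = 20/3, so φ(20) > 20/3.
a = 21: φ(21) = 12 and 21/3 = 7, so φ(21) > 21/3.
a = 22: φ(22) = 10 and 22/3 = 22/3, so φ(22) > 22/3.
a = 23: φ(23) = 22 and 23/3 = 23/3, so φ(23) > 23/3.
a = 24: φ(24) = 8 and 24/3 = 8, so φ(24) ≤ 24/3.
Thus a = 24 disproves the claim, and no smaller a works.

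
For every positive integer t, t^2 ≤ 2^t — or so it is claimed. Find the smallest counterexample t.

Check each positive integer t in order until t^2 > 2^t.
For t = 1, 2 the conclusion holds.
t = 3: t^2 = 9 and 2^t = 8, so 9 > 8.
Thus t = 3 disproves the claim, and no smaller t works.

t = 3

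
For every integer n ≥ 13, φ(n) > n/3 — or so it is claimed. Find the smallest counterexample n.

n = 18

Check each integer n ≥ 13 in order until the claim fails.
For n = 13, 14, 15, 16, 17 the conclusion holds.
n = 18: φ(18) = 6 and 18/3 = 6, so φ(18) ≤ 18/3.
Thus n = 18 disproves the claim, and no smaller n works.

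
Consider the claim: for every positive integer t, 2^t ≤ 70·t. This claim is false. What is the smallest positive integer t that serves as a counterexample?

For t = 1, 2, 3, 4, 5, 6, 7, 8, 9 the conclusion holds.
t = 10: 2^t = 1024 and 70·t = 700, so 1024 > 700.
Thus t = 10 disproves the claim, and no smaller t works.

t = 10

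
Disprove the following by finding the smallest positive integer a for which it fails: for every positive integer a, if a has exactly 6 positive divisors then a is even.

Check each positive integer a in order until a has exactly 6 positive divisors but a is odd.
a = 12: divisors of 12: 1, 2, 3, 4, 6, 12; 12 is even.
a = 18: divisors of 18: 1, 2, 3, 6, 9, 18; 18 is even.
a = 20: divisors of 20: 1, 2, 4, 5, 10, 20; 20 is even.
a = 28: divisors of 28: 1, 2, 4, 7, 14, 28; 28 is even.
a = 32: divisors of 32: 1, 2, 4, 8, 16, 32; 32 is even.
a = 44: divisors of 44: 1, 2, 4, 11, 22, 44; 44 is even.
a = 45: divisors of 45: 1, 3, 5, 9, 15, 45; 45 is odd.
So a = 45 is the smallest counterexample.

a = 45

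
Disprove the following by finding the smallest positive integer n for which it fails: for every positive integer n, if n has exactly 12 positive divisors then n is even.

n = 315

We need the least positive integer n for which n has exactly 12 positive divisors but n is odd.
The first 24 eligible values, up to n = 308, all satisfy the conclusion.
n = 315: divisors of 315: 12 divisors; 315 is odd.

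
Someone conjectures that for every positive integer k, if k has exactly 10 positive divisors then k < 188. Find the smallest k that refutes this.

We need the least positive integer k for which k has exactly 10 positive divisors but the claim fails.
For k = 48, 80, 112, 162, 176 the conclusion holds.
k = 208: τ(208) = 10; 208 ≥ 188.
Hence k = 208 is a counterexample.

k = 208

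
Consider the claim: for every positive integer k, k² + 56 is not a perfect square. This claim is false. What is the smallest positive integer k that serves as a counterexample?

We need the least positive integer k for which k² + 56 is a perfect square.
For k = 1, 2, 3, 4 the conclusion holds.
k = 5: 5² + 56 = 81 = 9², a perfect square.
So k = 5 is the smallest counterexample.

k = 5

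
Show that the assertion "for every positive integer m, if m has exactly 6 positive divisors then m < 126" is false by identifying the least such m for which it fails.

For m = 12, 18, 20, 28, …, 116, 117, 124 the conclusion holds.
m = 147: τ(147) = 6; 147 ≥ 126.
So m = 147 is the smallest counterexample.

m = 147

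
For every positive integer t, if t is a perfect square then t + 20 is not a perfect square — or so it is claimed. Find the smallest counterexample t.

t = 16

We need the least positive integer t for which t is a perfect square but t + 20 is a perfect square.
For t = 1, 4, 9 the conclusion holds.
t = 16: 16 = 4² and 16 + 20 = 36 = 6².
So t = 16 is the smallest counterexample.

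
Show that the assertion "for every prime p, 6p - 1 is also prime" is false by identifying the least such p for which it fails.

We need the least prime p for which 6p - 1 is not prime.
For p = 2, 3, 5, 7 the conclusion holds.
p = 11: 6p - 1 = 65 = 5 × 13, not prime.

p = 11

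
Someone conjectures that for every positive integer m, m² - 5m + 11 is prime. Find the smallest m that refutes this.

Check each positive integer m in order until m² - 5m + 11 is not prime.
The first 6 eligible values, up to m = 6, all satisfy the conclusion.
m = 7: m² - 5m + 11 = 25 = 5 × 5, composite.
So m = 7 is the smallest counterexample.

m = 7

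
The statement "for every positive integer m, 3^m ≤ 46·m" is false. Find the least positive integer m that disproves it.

For m = 1, 2, 3, 4 the conclusion holds.
m = 5: 3^m = 243 and 46·m = 230, so 243 > 230.

m = 5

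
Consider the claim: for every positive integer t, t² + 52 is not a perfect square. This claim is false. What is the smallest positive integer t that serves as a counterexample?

t = 12

Check each positive integer t in order until t² + 52 is a perfect square.
The first 11 eligible values, up to t = 11, all satisfy the conclusion.
t = 12: 12² + 52 = 196 = 14², a perfect square.
So t = 12 is the smallest counterexample.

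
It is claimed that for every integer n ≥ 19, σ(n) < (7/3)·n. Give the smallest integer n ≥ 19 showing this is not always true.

A counterexample is any integer n ≥ 19 such that the claim fails; we check each in order.
For n = 19, 20, 21, 22, 23 the conclusion holds.
n = 24: σ(24) = 60; 60 ≥ 56.

n = 24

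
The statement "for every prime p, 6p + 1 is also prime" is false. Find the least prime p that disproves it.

A counterexample is any prime p such that 6p + 1 is not prime; we check each in order.
p = 2: 6p + 1 = 13, prime.
p = 3: 6p + 1 = 19, prime.
p = 5: 6p + 1 = 31, prime.
p = 7: 6p + 1 = 43, prime.
p = 11: 6p + 1 = 67, prime.
p = 13: 6p + 1 = 79, prime.
p = 17: 6p + 1 = 103, prime.
p = 19: 6p + 1 = 115 = 5 × 23, not prime.
Hence p = 19 is a counterexample.

p = 19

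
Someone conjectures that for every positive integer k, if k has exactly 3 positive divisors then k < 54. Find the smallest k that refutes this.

k = 121

A counterexample is any positive integer k such that k has exactly 3 positive divisors but the claim fails; we check each in order.
k = 4: τ(4) = 3; 4 < 54.
k = 9: τ(9) = 3; 9 < 54.
k = 25: τ(25) = 3; 25 < 54.
k = 49: τ(49) = 3; 49 < 54.
k = 121: τ(121) = 3; 121 ≥ 54.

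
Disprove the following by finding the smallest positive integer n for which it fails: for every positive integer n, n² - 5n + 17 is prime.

We need the least positive integer n for which n² - 5n + 17 is not prime.
For n = 1, 2, 3, 4, …, 10, 11, 12 the conclusion holds.
n = 13: n² - 5n + 17 = 121 = 11 × 11, composite.
Thus n = 13 disproves the claim, and no smaller n works.

n = 13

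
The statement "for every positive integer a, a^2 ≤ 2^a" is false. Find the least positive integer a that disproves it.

For a = 1, 2 the conclusion holds.
a = 3: a^2 = 9 and 2^a = 8, so 9 > 8.
So a = 3 is the smallest counterexample.

a = 3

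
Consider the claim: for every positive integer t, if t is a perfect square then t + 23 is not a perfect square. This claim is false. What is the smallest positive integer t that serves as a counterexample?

t = 121

A counterexample is any positive integer t such that t is a perfect square but t + 23 is a perfect square; we check each in order.
The first 10 eligible values, up to t = 100, all satisfy the conclusion.
t = 121: 121 = 11² and 121 + 23 = 144 = 12².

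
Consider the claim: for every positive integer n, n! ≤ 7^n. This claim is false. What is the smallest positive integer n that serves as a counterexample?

n = 17

A counterexample is any positive integer n such that n! > 7^n; we check each in order.
For n = 1, 2, 3, 4, …, 14, 15, 16 the conclusion holds.
n = 17: n! = 355687428096000 and 7^n = 232630513987207, so 355687428096000 > 232630513987207.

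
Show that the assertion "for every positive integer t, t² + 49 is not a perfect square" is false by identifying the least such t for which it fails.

t = 24

Check each positive integer t in order until t² + 49 is a perfect square.
For t = 1, 2, 3, 4, …, 21, 22, 23 the conclusion holds.
t = 24: 24² + 49 = 625 = 25², a perfect square.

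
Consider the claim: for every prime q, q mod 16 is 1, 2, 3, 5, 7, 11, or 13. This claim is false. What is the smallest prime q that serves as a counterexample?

We need the least prime q for which the claim fails.
For q = 2, 3, 5, 7, 11, 13, 17, 19, 23, 29 the conclusion holds.
q = 31: 31 mod 16 = 15 — not in {1, 2, 3, 5, 7, 11, 13}.
Thus q = 31 disproves the claim, and no smaller q works.

q = 31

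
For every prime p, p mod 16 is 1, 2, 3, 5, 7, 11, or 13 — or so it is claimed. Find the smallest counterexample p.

Check each prime p in order until the claim fails.
For p = 2, 3, 5, 7, 11, 13, 17, 19, 23, 29 the conclusion holds.
p = 31: 31 mod 16 = 15 — not in {1, 2, 3, 5, 7, 11, 13}.

p = 31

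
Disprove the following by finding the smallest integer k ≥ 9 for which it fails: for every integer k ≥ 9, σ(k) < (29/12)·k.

A counterexample is any integer k ≥ 9 such that the claim fails; we check each in order.
For k = 9, 10, 11, 12, …, 21, 22, 23 the conclusion holds.
k = 24: σ(24) = 60; 60 ≥ 58.

k = 24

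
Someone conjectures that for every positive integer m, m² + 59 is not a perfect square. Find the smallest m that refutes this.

A counterexample is any positive integer m such that m² + 59 is a perfect square; we check each in order.
The first 28 eligible values, up to m = 28, all satisfy the conclusion.
m = 29: 29² + 59 = 900 = 30², a perfect square.
Thus m = 29 disproves the claim, and no smaller m works.

m = 29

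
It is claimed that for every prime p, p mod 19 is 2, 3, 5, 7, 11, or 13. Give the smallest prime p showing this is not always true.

p = 17

A counterexample is any prime p such that the claim fails; we check each in order.
For p = 2, 3, 5, 7, 11, 13 the conclusion holds.
p = 17: 17 mod 19 = 17 — not in {2, 3, 5, 7, 11, 13}.
Thus p = 17 disproves the claim, and no smaller p works.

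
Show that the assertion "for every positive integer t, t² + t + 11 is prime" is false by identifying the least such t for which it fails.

We need the least positive integer t for which t² + t + 11 is not prime.
For t = 1, 2, 3, 4, 5, 6, 7, 8, 9 the conclusion holds.
t = 10: t² + t + 11 = 121 = 11 × 11, composite.

t = 10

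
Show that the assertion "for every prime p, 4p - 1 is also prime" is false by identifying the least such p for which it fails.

Check each prime p in order until 4p - 1 is not prime.
For p = 2, 3, 5 the conclusion holds.
p = 7: 4p - 1 = 27 = 3 × 9, not prime.

p = 7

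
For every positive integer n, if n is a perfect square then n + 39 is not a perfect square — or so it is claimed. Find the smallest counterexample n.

n = 25

For n = 1, 4, 9, 16 the conclusion holds.
n = 25: 25 = 5² and 25 + 39 = 64 = 8².
Thus n = 25 disproves the claim, and no smaller n works.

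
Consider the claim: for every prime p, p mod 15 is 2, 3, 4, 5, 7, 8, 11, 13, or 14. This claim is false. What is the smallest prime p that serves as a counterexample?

p = 31

For p = 2, 3, 5, 7, 11, 13, 17, 19, 23, 29 the conclusion holds.
p = 31: 31 mod 15 = 1 — not in {2, 3, 4, 5, 7, 8, 11, 13, 14}.
Thus p = 31 disproves the claim, and no smaller p works.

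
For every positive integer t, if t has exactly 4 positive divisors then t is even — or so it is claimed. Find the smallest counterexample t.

t = 15

We need the least positive integer t for which t has exactly 4 positive divisors but t is odd.
For t = 6, 8, 10, 14 the conclusion holds.
t = 15: divisors of 15: 1, 3, 5, 15; 15 is odd.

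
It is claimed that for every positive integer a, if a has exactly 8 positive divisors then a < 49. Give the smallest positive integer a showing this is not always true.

Check each positive integer a in order until a has exactly 8 positive divisors but the claim fails.
a = 24: τ(24) = 8; 24 < 49.
a = 30: τ(30) = 8; 30 < 49.
a = 40: τ(40) = 8; 40 < 49.
a = 42: τ(42) = 8; 42 < 49.
a = 54: τ(54) = 8; 54 ≥ 49.
So a = 54 is the smallest counterexample.

a = 54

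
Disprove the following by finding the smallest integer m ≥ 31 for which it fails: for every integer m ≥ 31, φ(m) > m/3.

Check each integer m ≥ 31 in order until the claim fails.
The first 5 eligible values, up to m = 35, all satisfy the conclusion.
m = 36: φ(36) = 12 and 36/3 = 12, so φ(36) ≤ 36/3.
Hence m = 36 is a counterexample.

m = 36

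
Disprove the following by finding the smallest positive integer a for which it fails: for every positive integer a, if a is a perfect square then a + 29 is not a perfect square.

For a = 1, 4, 9, 16, …, 121, 144, 169 the conclusion holds.
a = 196: 196 = 14² and 196 + 29 = 225 = 15².
Thus a = 196 disproves the claim, and no smaller a works.

a = 196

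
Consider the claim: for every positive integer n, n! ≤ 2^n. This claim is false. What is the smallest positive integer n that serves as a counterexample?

For n = 1, 2, 3 the conclusion holds.
n = 4: n! = 24 and 2^n = 16, so 24 > 16.

n = 4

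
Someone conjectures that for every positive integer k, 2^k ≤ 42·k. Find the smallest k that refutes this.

Check each positive integer k in order until 2^k > 42·k.
k = 1: 2^k = 2 and 42·k = 42, so 2 ≤ 42.
k = 2: 2^k = 4 and 42·k = 84, so 4 ≤ 84.
k = 3: 2^k = 8 and 42·k = 126, so 8 ≤ 126.
k = 4: 2^k = 16 and 42·k = 168, so 16 ≤ 168.
k = 5: 2^k = 32 and 42·k = 210, so 32 ≤ 210.
k = 6: 2^k = 64 and 42·k = 252, so 64 ≤ 252.
k = 7: 2^k = 128 and 42·k = 294, so 128 ≤ 294.
k = 8: 2^k = 256 and 42·k = 336, so 256 ≤ 336.
k = 9: 2^k = 512 and 42·k = 378, so 512 > 378.
Hence k = 9 is a counterexample.

k = 9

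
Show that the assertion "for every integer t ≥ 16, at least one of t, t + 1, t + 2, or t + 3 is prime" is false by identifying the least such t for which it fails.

t = 24

The first 8 eligible values, up to t = 23, all satisfy the conclusion.
t = 24: 24 = 2 × 12; 25 = 5 × 5; 26 = 2 × 13; 27 = 3 × 9 — all composite.
So t = 24 is the smallest counterexample.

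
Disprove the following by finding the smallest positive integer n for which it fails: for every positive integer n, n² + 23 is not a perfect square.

A counterexample is any positive integer n such that n² + 23 is a perfect square; we check each in order.
The first 10 eligible values, up to n = 10, all satisfy the conclusion.
n = 11: 11² + 23 = 144 = 12², a perfect square.

n = 11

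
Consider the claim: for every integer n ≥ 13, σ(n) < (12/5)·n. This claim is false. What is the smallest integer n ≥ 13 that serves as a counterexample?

The first 11 eligible values, up to n = 23, all satisfy the conclusion.
n = 24: σ(24) = 60; 60 ≥ 288/5.
So n = 24 is the smallest counterexample.

n = 24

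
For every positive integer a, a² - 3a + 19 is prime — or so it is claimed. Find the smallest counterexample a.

The first 17 eligible values, up to a = 17, all satisfy the conclusion.
a = 18: a² - 3a + 19 = 289 = 17 × 17, composite.
So a = 18 is the smallest counterexample.

a = 18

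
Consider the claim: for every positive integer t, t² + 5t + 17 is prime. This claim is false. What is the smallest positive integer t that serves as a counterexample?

t = 8

We need the least positive integer t for which t² + 5t + 17 is not prime.
t = 1: t² + 5t + 17 = 23, prime.
t = 2: t² + 5t + 17 = 31, prime.
t = 3: t² + 5t + 17 = 41, prime.
t = 4: t² + 5t + 17 = 53, prime.
t = 5: t² + 5t + 17 = 67, prime.
t = 6: t² + 5t + 17 = 83, prime.
t = 7: t² + 5t + 17 = 101, prime.
t = 8: t² + 5t + 17 = 121 = 11 × 11, composite.
So t = 8 is the smallest counterexample.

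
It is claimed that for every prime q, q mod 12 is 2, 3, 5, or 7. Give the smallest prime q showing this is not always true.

Check each prime q in order until the claim fails.
For q = 2, 3, 5, 7 the conclusion holds.
q = 11: 11 mod 12 = 11 — not in {2, 3, 5, 7}.
Thus q = 11 disproves the claim, and no smaller q works.

q = 11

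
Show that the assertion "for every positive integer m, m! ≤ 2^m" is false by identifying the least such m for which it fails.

m = 4

A counterexample is any positive integer m such that m! > 2^m; we check each in order.
For m = 1, 2, 3 the conclusion holds.
m = 4: m! = 24 and 2^m = 16, so 24 > 16.
Hence m = 4 is a counterexample.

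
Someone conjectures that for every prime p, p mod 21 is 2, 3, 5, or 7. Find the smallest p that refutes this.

The first 4 eligible values, up to p = 7, all satisfy the conclusion.
p = 11: 11 mod 21 = 11 — not in {2, 3, 5, 7}.

p = 11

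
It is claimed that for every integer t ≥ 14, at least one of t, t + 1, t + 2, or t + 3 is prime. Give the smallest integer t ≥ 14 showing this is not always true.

Check each integer t ≥ 14 in order until t, t + 1, t + 2, t + 3 are all composite.
For t = 14, 15, 16, 17, 18, 19, 20, 21, 22, 23 the conclusion holds.
t = 24: 24 = 2 × 12; 25 = 5 × 5; 26 = 2 × 13; 27 = 3 × 9 — all composite.
Hence t = 24 is a counterexample.

t = 24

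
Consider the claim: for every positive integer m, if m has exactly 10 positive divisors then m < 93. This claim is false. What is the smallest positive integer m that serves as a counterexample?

m = 112

We need the least positive integer m for which m has exactly 10 positive divisors but the claim fails.
For m = 48, 80 the conclusion holds.
m = 112: τ(112) = 10; 112 ≥ 93.
Hence m = 112 is a counterexample.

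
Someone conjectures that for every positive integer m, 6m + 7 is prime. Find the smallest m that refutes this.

For m = 1, 2 the conclusion holds.
m = 3: 6m + 7 = 25 = 5 × 5, composite.
So m = 3 is the smallest counterexample.

m = 3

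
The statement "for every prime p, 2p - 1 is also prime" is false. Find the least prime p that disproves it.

p = 2: 2p - 1 = 3, prime.
p = 3: 2p - 1 = 5, prime.
p = 5: 2p - 1 = 9 = 3 × 3, not prime.
So p = 5 is the smallest counterexample.

p = 5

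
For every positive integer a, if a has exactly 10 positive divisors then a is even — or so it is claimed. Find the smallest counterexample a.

We need the least positive integer a for which a has exactly 10 positive divisors but a is odd.
The first 9 eligible values, up to a = 368, all satisfy the conclusion.
a = 405: divisors of 405: 10 divisors; 405 is odd.

a = 405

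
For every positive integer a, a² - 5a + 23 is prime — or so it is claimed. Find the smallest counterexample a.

We need the least positive integer a for which a² - 5a + 23 is not prime.
The first 18 eligible values, up to a = 18, all satisfy the conclusion.
a = 19: a² - 5a + 23 = 289 = 17 × 17, composite.
Thus a = 19 disproves the claim, and no smaller a works.

a = 19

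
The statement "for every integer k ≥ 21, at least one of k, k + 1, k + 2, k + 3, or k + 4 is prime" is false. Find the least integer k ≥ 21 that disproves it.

A counterexample is any integer k ≥ 21 such that k, k + 1, k + 2, k + 3, k + 4 are all composite; we check each in order.
For k = 21, 22, 23 the conclusion holds.
k = 24: 24 = 2 × 12; 25 = 5 × 5; 26 = 2 × 13; 27 = 3 × 9; 28 = 2 × 14 — all composite.

k = 24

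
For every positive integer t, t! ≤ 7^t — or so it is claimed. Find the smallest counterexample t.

t = 17

A counterexample is any positive integer t such that t! > 7^t; we check each in order.
The first 16 eligible values, up to t = 16, all satisfy the conclusion.
t = 17: t! = 355687428096000 and 7^t = 232630513987207, so 355687428096000 > 232630513987207.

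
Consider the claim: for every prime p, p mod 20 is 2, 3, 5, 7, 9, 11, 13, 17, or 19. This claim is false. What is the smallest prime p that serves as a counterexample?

p = 41

We need the least prime p for which the claim fails.
For p = 2, 3, 5, 7, …, 29, 31, 37 the conclusion holds.
p = 41: 41 mod 20 = 1 — not in {2, 3, 5, 7, 9, 11, 13, 17, 19}.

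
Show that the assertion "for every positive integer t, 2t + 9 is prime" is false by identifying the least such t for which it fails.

We need the least positive integer t for which 2t + 9 is not prime.
For t = 1, 2 the conclusion holds.
t = 3: 2t + 9 = 15 = 3 × 5, composite.
So t = 3 is the smallest counterexample.

t = 3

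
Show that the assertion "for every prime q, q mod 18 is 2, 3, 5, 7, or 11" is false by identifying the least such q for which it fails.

We need the least prime q for which the claim fails.
For q = 2, 3, 5, 7, 11 the conclusion holds.
q = 13: 13 mod 18 = 13 — not in {2, 3, 5, 7, 11}.

q = 13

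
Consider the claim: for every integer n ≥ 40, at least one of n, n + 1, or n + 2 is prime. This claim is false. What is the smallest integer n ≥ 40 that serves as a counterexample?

For n = 40, 41, 42, 43 the conclusion holds.
n = 44: 44 = 2 × 22; 45 = 3 × 15; 46 = 2 × 23 — all composite.

n = 44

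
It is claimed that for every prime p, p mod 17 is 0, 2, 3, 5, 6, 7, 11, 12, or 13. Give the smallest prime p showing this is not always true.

p = 31

A counterexample is any prime p such that the claim fails; we check each in order.
The first 10 eligible values, up to p = 29, all satisfy the conclusion.
p = 31: 31 mod 17 = 14 — not in {0, 2, 3, 5, 6, 7, 11, 12, 13}.
So p = 31 is the smallest counterexample.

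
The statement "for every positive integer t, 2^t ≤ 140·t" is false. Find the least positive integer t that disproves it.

t = 11

For t = 1, 2, 3, 4, 5, 6, 7, 8, 9, 10 the conclusion holds.
t = 11: 2^t = 2048 and 140·t = 1540, so 2048 > 1540.
Thus t = 11 disproves the claim, and no smaller t works.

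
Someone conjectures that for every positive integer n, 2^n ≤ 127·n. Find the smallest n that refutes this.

Check each positive integer n in order until 2^n > 127·n.
For n = 1, 2, 3, 4, 5, 6, 7, 8, 9, 10 the conclusion holds.
n = 11: 2^n = 2048 and 127·n = 1397, so 2048 > 1397.
Hence n = 11 is a counterexample.

n = 11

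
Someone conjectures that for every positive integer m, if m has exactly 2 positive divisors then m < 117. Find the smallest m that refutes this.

Check each positive integer m in order until m has exactly 2 positive divisors but the claim fails.
For m = 2, 3, 5, 7, …, 107, 109, 113 the conclusion holds.
m = 127: τ(127) = 2; 127 ≥ 117.

m = 127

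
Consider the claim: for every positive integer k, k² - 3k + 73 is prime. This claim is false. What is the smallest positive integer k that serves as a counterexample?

k = 1: k² - 3k + 73 = 71, prime.
k = 2: k² - 3k + 73 = 71, prime.
k = 3: k² - 3k + 73 = 73, prime.
k = 4: k² - 3k + 73 = 77 = 7 × 11, composite.

k = 4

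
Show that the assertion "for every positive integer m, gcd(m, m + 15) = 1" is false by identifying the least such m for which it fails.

m = 1: gcd(1, 16) = 1.
m = 2: gcd(2, 17) = 1.
m = 3: gcd(3, 18) = 3.
Thus m = 3 disproves the claim, and no smaller m works.

m = 3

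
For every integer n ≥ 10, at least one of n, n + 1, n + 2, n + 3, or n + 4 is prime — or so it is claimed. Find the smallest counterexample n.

A counterexample is any integer n ≥ 10 such that n, n + 1, n + 2, n + 3, n + 4 are all composite; we check each in order.
For n = 10, 11, 12, 13, …, 21, 22, 23 the conclusion holds.
n = 24: 24 = 2 × 12; 25 = 5 × 5; 26 = 2 × 13; 27 = 3 × 9; 28 = 2 × 14 — all composite.

n = 24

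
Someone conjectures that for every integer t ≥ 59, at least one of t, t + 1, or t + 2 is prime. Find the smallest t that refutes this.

t = 62

We need the least integer t ≥ 59 for which t, t + 1, t + 2 are all composite.
t = 59: 59 is prime.
t = 60: 61 is prime.
t = 61: 61 is prime.
t = 62: 62 = 2 × 31; 63 = 3 × 21; 64 = 2 × 32 — all composite.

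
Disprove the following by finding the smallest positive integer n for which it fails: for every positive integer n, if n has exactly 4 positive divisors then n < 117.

For n = 6, 8, 10, 14, …, 106, 111, 115 the conclusion holds.
n = 118: τ(118) = 4; 118 ≥ 117.

n = 118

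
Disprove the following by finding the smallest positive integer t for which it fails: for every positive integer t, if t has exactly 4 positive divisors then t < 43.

We need the least positive integer t for which t has exactly 4 positive divisors but the claim fails.
For t = 6, 8, 10, 14, …, 35, 38, 39 the conclusion holds.
t = 46: τ(46) = 4; 46 ≥ 43.
Hence t = 46 is a counterexample.

t = 46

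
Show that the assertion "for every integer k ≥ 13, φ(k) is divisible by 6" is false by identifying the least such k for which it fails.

Check each integer k ≥ 13 in order until φ(k) is not divisible by 6.
k = 13: φ(13) = 12; 12 mod 6 = 0.
k = 14: φ(14) = 6; 6 mod 6 = 0.
k = 15: φ(15) = 8; 8 mod 6 = 2.

k = 15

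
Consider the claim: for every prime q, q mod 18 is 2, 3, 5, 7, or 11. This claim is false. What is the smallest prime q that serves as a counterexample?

q = 13

We need the least prime q for which the claim fails.
q = 2: 2 mod 18 = 2.
q = 3: 3 mod 18 = 3.
q = 5: 5 mod 18 = 5.
q = 7: 7 mod 18 = 7.
q = 11: 11 mod 18 = 11.
q = 13: 13 mod 18 = 13 — not in {2, 3, 5, 7, 11}.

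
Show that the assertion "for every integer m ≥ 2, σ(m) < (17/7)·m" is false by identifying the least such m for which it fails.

m = 24

A counterexample is any integer m ≥ 2 such that the claim fails; we check each in order.
For m = 2, 3, 4, 5, …, 21, 22, 23 the conclusion holds.
m = 24: σ(24) = 60; 60 ≥ 408/7.
So m = 24 is the smallest counterexample.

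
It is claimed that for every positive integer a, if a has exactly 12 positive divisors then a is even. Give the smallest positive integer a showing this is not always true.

a = 315

For a = 60, 72, 84, 90, …, 294, 306, 308 the conclusion holds.
a = 315: divisors of 315: 12 divisors; 315 is odd.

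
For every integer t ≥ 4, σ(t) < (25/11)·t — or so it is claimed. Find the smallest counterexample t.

t = 12

A counterexample is any integer t ≥ 4 such that the claim fails; we check each in order.
For t = 4, 5, 6, 7, 8, 9, 10, 11 the conclusion holds.
t = 12: σ(12) = 28; 28 ≥ 300/11.
So t = 12 is the smallest counterexample.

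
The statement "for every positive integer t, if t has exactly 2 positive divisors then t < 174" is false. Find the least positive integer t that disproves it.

A counterexample is any positive integer t such that t has exactly 2 positive divisors but the claim fails; we check each in order.
The first 40 eligible values, up to t = 173, all satisfy the conclusion.
t = 179: τ(179) = 2; 179 ≥ 174.

t = 179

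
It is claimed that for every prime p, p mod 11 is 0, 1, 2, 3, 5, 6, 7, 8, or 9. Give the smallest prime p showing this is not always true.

p = 37

The first 11 eligible values, up to p = 31, all satisfy the conclusion.
p = 37: 37 mod 11 = 4 — not in {0, 1, 2, 3, 5, 6, 7, 8, 9}.
Thus p = 37 disproves the claim, and no smaller p works.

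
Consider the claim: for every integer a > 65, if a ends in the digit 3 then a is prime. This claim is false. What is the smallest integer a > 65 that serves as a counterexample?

Check each integer a > 65 in order until a ends in the digit 3 but a is not prime.
a = 73: 73 ends in 3 and is prime.
a = 83: 83 ends in 3 and is prime.
a = 93: 93 ends in 3; 93 = 3 × 31, composite.
Hence a = 93 is a counterexample.

a = 93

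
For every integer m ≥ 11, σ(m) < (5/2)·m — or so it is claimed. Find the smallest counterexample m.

m = 24

For m = 11, 12, 13, 14, …, 21, 22, 23 the conclusion holds.
m = 24: σ(24) = 60; 60 ≥ 60.
Thus m = 24 disproves the claim, and no smaller m works.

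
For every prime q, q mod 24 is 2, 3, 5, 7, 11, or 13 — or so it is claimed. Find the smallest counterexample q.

q = 17

We need the least prime q for which the claim fails.
For q = 2, 3, 5, 7, 11, 13 the conclusion holds.
q = 17: 17 mod 24 = 17 — not in {2, 3, 5, 7, 11, 13}.
So q = 17 is the smallest counterexample.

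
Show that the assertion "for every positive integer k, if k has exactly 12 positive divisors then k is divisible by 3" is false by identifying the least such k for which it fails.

A counterexample is any positive integer k such that k has exactly 12 positive divisors but k is not divisible by 3; we check each in order.
The first 8 eligible values, up to k = 132, all satisfy the conclusion.
k = 140: τ(140) = 12; 140 mod 3 = 2.

k = 140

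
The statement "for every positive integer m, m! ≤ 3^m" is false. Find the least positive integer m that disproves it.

m = 7

Check each positive integer m in order until m! > 3^m.
m = 1: m! = 1 and 3^m = 3, so 1 ≤ 3.
m = 2: m! = 2 and 3^m = 9, so 2 ≤ 9.
m = 3: m! = 6 and 3^m = 27, so 6 ≤ 27.
m = 4: m! = 24 and 3^m = 81, so 24 ≤ 81.
m = 5: m! = 120 and 3^m = 243, so 120 ≤ 243.
m = 6: m! = 720 and 3^m = 729, so 720 ≤ 729.
m = 7: m! = 5040 and 3^m = 2187, so 5040 > 2187.
Thus m = 7 disproves the claim, and no smaller m works.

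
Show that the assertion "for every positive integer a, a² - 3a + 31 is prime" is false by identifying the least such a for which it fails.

a = 1: a² - 3a + 31 = 29, prime.
a = 2: a² - 3a + 31 = 29, prime.
a = 3: a² - 3a + 31 = 31, prime.
a = 4: a² - 3a + 31 = 35 = 5 × 7, composite.
So a = 4 is the smallest counterexample.

a = 4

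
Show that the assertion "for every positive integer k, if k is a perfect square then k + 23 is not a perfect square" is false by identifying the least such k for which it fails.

For k = 1, 4, 9, 16, 25, 36, 49, 64, 81, 100 the conclusion holds.
k = 121: 121 = 11² and 121 + 23 = 144 = 12².

k = 121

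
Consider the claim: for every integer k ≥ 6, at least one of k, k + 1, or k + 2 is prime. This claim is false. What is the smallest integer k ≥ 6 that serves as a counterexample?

Check each integer k ≥ 6 in order until k, k + 1, k + 2 are all composite.
k = 6: 7 is prime.
k = 7: 7 is prime.
k = 8: 8 = 2 × 4; 9 = 3 × 3; 10 = 2 × 5 — all composite.
Hence k = 8 is a counterexample.

k = 8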